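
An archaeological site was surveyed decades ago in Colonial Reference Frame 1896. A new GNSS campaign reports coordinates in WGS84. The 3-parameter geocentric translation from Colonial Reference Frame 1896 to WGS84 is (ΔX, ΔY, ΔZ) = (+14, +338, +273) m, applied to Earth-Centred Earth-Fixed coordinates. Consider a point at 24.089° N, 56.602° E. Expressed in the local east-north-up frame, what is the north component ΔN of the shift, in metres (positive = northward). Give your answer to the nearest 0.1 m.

At φ = 24.089°, λ = 56.602°: sin φ = 0.408155, cos φ = 0.912913, sin λ = 0.834867, cos λ = 0.550452.
ΔN = −sin φ cos λ·ΔX − sin φ sin λ·ΔY + cos φ·ΔZ = −(0.408155)(0.550452)(14) − (0.408155)(0.834867)(338) + (0.912913)(273) = 130.90 m.

ΔN = 130.9 m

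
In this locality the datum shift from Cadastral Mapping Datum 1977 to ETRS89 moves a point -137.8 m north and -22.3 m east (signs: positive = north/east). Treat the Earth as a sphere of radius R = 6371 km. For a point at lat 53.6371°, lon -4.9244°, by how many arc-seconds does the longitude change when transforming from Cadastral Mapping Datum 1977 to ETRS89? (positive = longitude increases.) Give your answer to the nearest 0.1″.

At latitude 53.6371°, cos φ = 0.592898.
One radian of longitude at latitude φ spans R cos φ, so Δλ = ΔE / (R cos φ) = -22.3 / (6371000 × 0.592898) = -5.9036e-06 rad = -1.218″.

Δλ = -1.2″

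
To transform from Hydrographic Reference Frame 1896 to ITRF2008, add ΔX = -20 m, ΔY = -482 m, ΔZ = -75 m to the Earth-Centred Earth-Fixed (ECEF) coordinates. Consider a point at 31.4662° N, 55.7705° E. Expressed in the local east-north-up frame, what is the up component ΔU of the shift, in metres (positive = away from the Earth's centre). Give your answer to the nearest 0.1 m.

ΔU = -388.7 m

At φ = 31.4662°, λ = 55.7705°: sin φ = 0.521995, cos φ = 0.852948, sin λ = 0.826791, cos λ = 0.562509.
ΔU = cos φ cos λ·ΔX + cos φ sin λ·ΔY + sin φ·ΔZ = (0.852948)(0.562509)(-20) + (0.852948)(0.826791)(-482) + (0.521995)(-75) = -388.66 m.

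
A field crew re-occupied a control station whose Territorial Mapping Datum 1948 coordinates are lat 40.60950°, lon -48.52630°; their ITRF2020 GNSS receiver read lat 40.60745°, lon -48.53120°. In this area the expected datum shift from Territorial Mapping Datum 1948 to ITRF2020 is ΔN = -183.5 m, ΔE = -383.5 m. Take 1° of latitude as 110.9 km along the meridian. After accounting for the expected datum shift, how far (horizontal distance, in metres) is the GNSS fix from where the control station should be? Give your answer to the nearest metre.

Observed coordinate differences: Δφ = -0.00205°, Δλ = -0.00490°.
Converting to metres (1° lat = 110900 m, cos φ = 0.759163): observed ΔN = -227.3 m, observed ΔE = -412.5 m.
Subtracting the expected shift leaves a residual of -227.3 − (-183.5) = -43.8 m north and -412.5 − (-383.5) = -29.0 m east.
Residual distance = √((-43.8)² + (-29.0)²) = 52.6 m.

53 m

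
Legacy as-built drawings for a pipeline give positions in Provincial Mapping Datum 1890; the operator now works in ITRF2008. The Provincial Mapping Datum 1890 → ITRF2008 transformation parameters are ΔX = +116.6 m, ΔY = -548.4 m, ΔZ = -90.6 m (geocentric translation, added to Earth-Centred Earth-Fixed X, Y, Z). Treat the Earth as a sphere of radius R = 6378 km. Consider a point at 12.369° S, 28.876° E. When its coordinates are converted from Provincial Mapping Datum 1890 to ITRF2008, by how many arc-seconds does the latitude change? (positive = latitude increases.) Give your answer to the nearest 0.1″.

Δφ = -4.0″

sin φ = -0.214207, cos φ = 0.976788, sin λ = 0.482916, cos λ = 0.875667.
North component: ΔN = −sin φ cos λ·ΔX − sin φ sin λ·ΔY + cos φ·ΔZ = −(-0.214207)(0.875667)(116.6) − (-0.214207)(0.482916)(-548.4) + (0.976788)(-90.6) = -123.35 m.
1° of latitude spans πR/180 = 111317 m, so Δφ = -123.35 / 111317 × 3600 = -3.989″.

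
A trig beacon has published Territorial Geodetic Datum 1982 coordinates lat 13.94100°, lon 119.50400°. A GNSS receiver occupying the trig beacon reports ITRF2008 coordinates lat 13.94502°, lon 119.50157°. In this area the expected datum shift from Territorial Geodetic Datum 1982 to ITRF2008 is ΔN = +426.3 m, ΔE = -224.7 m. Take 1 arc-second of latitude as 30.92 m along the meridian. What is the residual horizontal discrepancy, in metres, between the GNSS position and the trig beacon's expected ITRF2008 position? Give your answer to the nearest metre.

Observed coordinate differences: Δφ = +0.00402°, Δλ = -0.00243°.
Converting to metres (1° lat = 111312 m, cos φ = 0.970544): observed ΔN = 447.5 m, observed ΔE = -262.5 m.
Subtracting the expected shift leaves a residual of 447.5 − (426.3) = 21.2 m north and -262.5 − (-224.7) = -37.8 m east.
Residual distance = √(21.2² + (-37.8)²) = 43.3 m.

43 m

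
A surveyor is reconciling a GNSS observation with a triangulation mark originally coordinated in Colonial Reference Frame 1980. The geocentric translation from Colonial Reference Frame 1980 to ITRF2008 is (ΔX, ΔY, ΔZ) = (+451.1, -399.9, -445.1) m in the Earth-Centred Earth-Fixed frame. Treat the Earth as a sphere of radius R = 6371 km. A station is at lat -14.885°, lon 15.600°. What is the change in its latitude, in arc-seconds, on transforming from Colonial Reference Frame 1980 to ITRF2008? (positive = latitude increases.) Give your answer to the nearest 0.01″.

sin φ = -0.256880, cos φ = 0.966443, sin λ = 0.268920, cos λ = 0.963163.
North component: ΔN = −sin φ cos λ·ΔX − sin φ sin λ·ΔY + cos φ·ΔZ = −(-0.256880)(0.963163)(451.1) − (-0.256880)(0.268920)(-399.9) + (0.966443)(-445.1) = -346.18 m.
1° of latitude spans πR/180 = 111195 m, so Δφ = -346.18 / 111195 × 3600 = -11.208″.

Δφ = -11.21″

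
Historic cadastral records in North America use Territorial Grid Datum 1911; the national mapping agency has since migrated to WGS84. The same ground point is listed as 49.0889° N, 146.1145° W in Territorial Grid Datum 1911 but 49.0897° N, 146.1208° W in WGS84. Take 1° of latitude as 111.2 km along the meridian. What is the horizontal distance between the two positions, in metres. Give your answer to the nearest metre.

Δφ = 49.0897° − 49.0889° = +0.0008°; Δλ = -146.1208° − -146.1145° = -0.0063°.
ΔN = Δφ × 111200 = 89.0 m; ΔE = Δλ × 111200 × cos(49.0889°) = -0.0063 × 111200 × 0.654887 = -458.8 m.
Distance = √(ΔE² + ΔN²) = √((-458.8)² + 89.0²) = 467.3 m.

467 m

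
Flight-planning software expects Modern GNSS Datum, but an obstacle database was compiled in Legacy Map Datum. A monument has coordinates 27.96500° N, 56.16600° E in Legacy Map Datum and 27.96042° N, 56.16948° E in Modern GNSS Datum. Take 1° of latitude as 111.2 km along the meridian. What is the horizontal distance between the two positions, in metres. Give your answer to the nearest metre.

Δφ = 27.96042° − 27.96500° = -0.00458°; Δλ = 56.16948° − 56.16600° = +0.00348°.
ΔN = Δφ × 111200 = -509.3 m; ΔE = Δλ × 111200 × cos(27.96500°) = +0.00348 × 111200 × 0.883234 = 341.8 m.
Distance = √(ΔE² + ΔN²) = √(341.8² + (-509.3)²) = 613.4 m.

613 m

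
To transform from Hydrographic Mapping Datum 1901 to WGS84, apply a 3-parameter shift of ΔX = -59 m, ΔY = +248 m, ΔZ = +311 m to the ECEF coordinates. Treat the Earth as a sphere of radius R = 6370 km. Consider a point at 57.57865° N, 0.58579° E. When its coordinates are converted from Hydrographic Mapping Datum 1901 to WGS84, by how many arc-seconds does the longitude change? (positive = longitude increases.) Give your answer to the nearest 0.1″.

sin φ = 0.844128, cos φ = 0.536141, sin λ = 0.010224, cos λ = 0.999948.
East component: ΔE = −sin λ·ΔX + cos λ·ΔY = −(0.010224)(-59) + (0.999948)(248) = 248.59 m.
1° of latitude spans πR/180 = 111177 m; at latitude φ, 1° of longitude spans that × cos φ = 59606.8 m, so Δλ = 248.59 / 59606.8 × 3600 = 15.014″.

Δλ = 15.0″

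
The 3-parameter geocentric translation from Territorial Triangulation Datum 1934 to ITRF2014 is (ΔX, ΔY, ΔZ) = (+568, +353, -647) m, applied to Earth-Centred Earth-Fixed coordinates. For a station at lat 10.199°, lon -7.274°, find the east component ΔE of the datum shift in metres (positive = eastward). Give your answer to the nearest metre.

The local east axis at (φ, λ) is (−sin λ, cos λ, 0), so ΔE = −sin(-7.274°)·568 + cos(-7.274°)·353 = 422.08 m.

ΔE = 422 m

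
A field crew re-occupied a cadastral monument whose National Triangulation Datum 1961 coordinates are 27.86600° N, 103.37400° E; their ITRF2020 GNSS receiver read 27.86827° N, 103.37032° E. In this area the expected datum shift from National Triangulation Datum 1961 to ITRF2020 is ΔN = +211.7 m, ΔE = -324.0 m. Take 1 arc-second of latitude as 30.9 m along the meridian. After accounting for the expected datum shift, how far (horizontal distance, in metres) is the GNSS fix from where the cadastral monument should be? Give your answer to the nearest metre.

Observed coordinate differences: Δφ = +0.00227°, Δλ = -0.00368°.
Converting to metres (1° lat = 111240 m, cos φ = 0.884043): observed ΔN = 252.5 m, observed ΔE = -361.9 m.
Subtracting the expected shift leaves a residual of 252.5 − (211.7) = 40.8 m north and -361.9 − (-324.0) = -37.9 m east.
Residual distance = √(40.8² + (-37.9)²) = 55.7 m.

56 m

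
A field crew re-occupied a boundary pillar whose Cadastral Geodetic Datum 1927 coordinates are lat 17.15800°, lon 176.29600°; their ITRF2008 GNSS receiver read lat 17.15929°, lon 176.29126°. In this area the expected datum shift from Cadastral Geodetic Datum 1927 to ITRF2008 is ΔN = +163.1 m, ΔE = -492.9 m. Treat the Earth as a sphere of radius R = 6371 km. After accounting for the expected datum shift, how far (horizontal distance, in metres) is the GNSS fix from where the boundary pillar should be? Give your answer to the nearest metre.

22 m

Observed coordinate differences: Δφ = +0.00129°, Δλ = -0.00474°.
Converting to metres (1° lat = 111195 m, cos φ = 0.955495): observed ΔN = 143.4 m, observed ΔE = -503.6 m.
Subtracting the expected shift leaves a residual of 143.4 − (163.1) = -19.7 m north and -503.6 − (-492.9) = -10.7 m east.
Residual distance = √((-19.7)² + (-10.7)²) = 22.4 m.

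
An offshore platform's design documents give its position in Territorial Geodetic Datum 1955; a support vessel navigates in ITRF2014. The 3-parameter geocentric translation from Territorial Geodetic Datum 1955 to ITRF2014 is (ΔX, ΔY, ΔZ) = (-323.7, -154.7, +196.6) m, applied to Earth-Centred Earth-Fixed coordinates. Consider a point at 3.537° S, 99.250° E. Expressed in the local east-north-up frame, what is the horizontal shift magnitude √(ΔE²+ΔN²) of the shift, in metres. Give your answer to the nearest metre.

393 m

At φ = -3.537°, λ = 99.250°: sin φ = -0.061693, cos φ = 0.998095, sin λ = 0.986996, cos λ = -0.160743.
ΔE = −sin λ·ΔX + cos λ·ΔY = −(0.986996)·(-323.7) + (-0.160743)·(-154.7) = 344.36 m.
ΔN = −sin φ cos λ·ΔX − sin φ sin λ·ΔY + cos φ·ΔZ = −(-0.061693)(-0.160743)(-323.7) − (-0.061693)(0.986996)(-154.7) + (0.998095)(196.6) = 190.02 m.
Horizontal magnitude = √(ΔE² + ΔN²) = √(344.36² + 190.02²) = 393.30 m.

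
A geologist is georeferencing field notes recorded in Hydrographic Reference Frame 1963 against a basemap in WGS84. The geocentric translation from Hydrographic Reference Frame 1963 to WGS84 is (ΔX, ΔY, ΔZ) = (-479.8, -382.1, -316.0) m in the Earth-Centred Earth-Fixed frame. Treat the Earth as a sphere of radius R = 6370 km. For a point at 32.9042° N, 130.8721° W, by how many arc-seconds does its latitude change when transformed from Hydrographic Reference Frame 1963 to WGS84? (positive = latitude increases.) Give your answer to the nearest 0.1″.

sin φ = 0.543236, cos φ = 0.839580, sin λ = -0.756172, cos λ = -0.654373.
North component: ΔN = −sin φ cos λ·ΔX − sin φ sin λ·ΔY + cos φ·ΔZ = −(0.543236)(-0.654373)(-479.8) − (0.543236)(-0.756172)(-382.1) + (0.839580)(-316.0) = -592.83 m.
1° of latitude spans πR/180 = 111177 m, so Δφ = -592.83 / 111177 × 3600 = -19.196″.

Δφ = -19.2″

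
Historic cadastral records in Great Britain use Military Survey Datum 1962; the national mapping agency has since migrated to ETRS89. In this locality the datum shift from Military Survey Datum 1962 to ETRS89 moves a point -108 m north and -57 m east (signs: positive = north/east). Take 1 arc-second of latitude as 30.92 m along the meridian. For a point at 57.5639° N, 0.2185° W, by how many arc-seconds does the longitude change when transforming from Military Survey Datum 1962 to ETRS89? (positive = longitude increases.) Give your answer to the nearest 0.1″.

Δλ = -3.4″

At latitude 57.5639°, cos φ = 0.536359.
1″ of longitude at this latitude = 30.92 × cos φ = 16.5842 m, so Δλ = -57.0 / 16.5842 = -3.437″.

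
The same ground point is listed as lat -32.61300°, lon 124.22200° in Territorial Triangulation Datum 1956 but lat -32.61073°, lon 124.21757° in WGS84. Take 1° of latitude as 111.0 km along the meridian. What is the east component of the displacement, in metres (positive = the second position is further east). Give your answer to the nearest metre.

ΔE = -414 m

Δφ = -32.61073° − -32.61300° = +0.00227°; Δλ = 124.21757° − 124.22200° = -0.00443°.
ΔN = Δφ × 111000 = 252.0 m; ΔE = Δλ × 111000 × cos(-32.61300°) = -0.00443 × 111000 × 0.842330 = -414.2 m.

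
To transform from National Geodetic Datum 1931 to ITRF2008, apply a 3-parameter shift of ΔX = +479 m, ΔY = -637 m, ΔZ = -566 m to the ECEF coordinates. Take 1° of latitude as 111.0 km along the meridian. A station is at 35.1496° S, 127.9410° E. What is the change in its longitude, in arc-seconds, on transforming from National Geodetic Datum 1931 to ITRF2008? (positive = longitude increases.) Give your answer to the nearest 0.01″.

Δλ = 0.55″

sin φ = -0.575713, cos φ = 0.817652, sin λ = 0.788644, cos λ = -0.614850.
East component: ΔE = −sin λ·ΔX + cos λ·ΔY = −(0.788644)(479) + (-0.614850)(-637) = 13.90 m.
1° of latitude spans 111000 m; at latitude φ, 1° of longitude spans that × cos φ = 90759.3 m, so Δλ = 13.90 / 90759.3 × 3600 = 0.551″.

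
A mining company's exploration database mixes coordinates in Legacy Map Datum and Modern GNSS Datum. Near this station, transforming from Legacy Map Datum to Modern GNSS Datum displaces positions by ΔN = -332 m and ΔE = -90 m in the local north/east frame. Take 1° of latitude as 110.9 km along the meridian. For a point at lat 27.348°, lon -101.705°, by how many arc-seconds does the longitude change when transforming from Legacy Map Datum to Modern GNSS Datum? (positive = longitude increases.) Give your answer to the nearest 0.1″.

At latitude 27.348°, cos φ = 0.888233.
1° of longitude at this latitude = 110.9 × cos φ = 98.51 km, so Δλ = -90.0 / 98505.0 = -0.0009137° = -3.289″.

Δλ = -3.3″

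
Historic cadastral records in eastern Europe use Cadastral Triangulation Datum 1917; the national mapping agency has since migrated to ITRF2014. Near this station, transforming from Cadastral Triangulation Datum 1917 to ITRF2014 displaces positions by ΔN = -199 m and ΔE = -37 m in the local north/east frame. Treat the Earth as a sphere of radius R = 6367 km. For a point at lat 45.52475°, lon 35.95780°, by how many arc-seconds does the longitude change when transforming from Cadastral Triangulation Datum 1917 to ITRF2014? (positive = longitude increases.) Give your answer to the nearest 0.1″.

At latitude 45.52475°, cos φ = 0.700601.
One radian of longitude at latitude φ spans R cos φ, so Δλ = ΔE / (R cos φ) = -37.0 / (6367000 × 0.700601) = -8.2946e-06 rad = -1.711″.

Δλ = -1.7″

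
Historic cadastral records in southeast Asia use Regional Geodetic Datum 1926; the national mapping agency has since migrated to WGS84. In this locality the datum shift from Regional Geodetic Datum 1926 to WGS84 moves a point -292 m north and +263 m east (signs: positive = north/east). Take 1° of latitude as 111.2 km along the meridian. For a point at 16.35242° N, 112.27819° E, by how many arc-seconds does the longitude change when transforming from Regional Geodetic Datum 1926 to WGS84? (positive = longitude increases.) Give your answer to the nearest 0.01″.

Δλ = 8.87″

At latitude 16.35242°, cos φ = 0.959548.
1° of longitude at this latitude = 111.2 × cos φ = 106.70 km, so Δλ = 263.0 / 106701.7 = 0.0024648° = 8.873″.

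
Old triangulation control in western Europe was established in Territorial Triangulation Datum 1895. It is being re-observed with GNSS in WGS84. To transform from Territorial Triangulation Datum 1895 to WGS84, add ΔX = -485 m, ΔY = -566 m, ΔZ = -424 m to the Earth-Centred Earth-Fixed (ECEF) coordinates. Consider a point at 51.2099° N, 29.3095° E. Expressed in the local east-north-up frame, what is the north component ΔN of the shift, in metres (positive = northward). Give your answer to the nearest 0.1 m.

ΔN = 280.0 m

At φ = 51.2099°, λ = 29.3095°: sin φ = 0.779446, cos φ = 0.626469, sin λ = 0.489527, cos λ = 0.871988.
ΔN = −sin φ cos λ·ΔX − sin φ sin λ·ΔY + cos φ·ΔZ = −(0.779446)(0.871988)(-485) − (0.779446)(0.489527)(-566) + (0.626469)(-424) = 279.98 m.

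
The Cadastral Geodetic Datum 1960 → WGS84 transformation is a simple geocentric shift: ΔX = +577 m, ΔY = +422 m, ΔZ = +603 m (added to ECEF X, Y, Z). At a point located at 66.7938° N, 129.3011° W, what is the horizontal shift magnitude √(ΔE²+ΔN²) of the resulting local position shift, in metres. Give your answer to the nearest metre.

The local east axis at (φ, λ) is (−sin λ, cos λ, 0), so ΔE = −sin(-129.3011°)·577 + cos(-129.3011°)·422 = 179.21 m.
The local north axis is (−sin φ cos λ, −sin φ sin λ, cos φ), giving ΔN = 335.900 + 300.135 + 237.607 = 873.64 m.
Horizontal magnitude = √(ΔE² + ΔN²) = √(179.21² + 873.64²) = 891.83 m.

892 m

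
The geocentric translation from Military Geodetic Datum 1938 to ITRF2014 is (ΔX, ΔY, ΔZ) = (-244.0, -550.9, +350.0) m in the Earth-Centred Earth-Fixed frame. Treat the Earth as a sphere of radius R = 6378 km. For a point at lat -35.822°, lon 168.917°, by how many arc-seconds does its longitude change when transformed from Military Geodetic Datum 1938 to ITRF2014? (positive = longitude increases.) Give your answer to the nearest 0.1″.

sin φ = -0.585269, cos φ = 0.810839, sin λ = 0.192231, cos λ = -0.981350.
East component: ΔE = −sin λ·ΔX + cos λ·ΔY = −(0.192231)(-244.0) + (-0.981350)(-550.9) = 587.53 m.
1° of latitude spans πR/180 = 111317 m; at latitude φ, 1° of longitude spans that × cos φ = 90260.3 m, so Δλ = 587.53 / 90260.3 × 3600 = 23.433″.

Δλ = 23.4″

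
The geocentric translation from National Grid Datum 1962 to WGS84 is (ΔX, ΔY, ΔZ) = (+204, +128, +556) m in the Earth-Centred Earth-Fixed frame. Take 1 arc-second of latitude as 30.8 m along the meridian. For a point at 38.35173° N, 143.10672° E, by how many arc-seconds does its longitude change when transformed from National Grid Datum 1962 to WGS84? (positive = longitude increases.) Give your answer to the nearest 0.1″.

sin φ = 0.620487, cos φ = 0.784216, sin λ = 0.600326, cos λ = -0.799755.
East component: ΔE = −sin λ·ΔX + cos λ·ΔY = −(0.600326)(204) + (-0.799755)(128) = -224.84 m.
1° of latitude spans 3600 × 30.80 = 110880 m; at latitude φ, 1° of longitude spans that × cos φ = 86953.9 m, so Δλ = -224.84 / 86953.9 × 3600 = -9.308″.

Δλ = -9.3″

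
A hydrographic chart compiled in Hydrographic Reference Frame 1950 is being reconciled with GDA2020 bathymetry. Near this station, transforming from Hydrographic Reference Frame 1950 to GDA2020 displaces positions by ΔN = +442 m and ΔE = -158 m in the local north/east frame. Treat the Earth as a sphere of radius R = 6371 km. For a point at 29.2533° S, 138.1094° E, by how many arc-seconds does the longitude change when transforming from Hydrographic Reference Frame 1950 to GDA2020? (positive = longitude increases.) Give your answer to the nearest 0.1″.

Δλ = -5.9″

At latitude -29.2533°, cos φ = 0.872468.
One radian of longitude at latitude φ spans R cos φ, so Δλ = ΔE / (R cos φ) = -158.0 / (6371000 × 0.872468) = -2.8425e-05 rad = -5.863″.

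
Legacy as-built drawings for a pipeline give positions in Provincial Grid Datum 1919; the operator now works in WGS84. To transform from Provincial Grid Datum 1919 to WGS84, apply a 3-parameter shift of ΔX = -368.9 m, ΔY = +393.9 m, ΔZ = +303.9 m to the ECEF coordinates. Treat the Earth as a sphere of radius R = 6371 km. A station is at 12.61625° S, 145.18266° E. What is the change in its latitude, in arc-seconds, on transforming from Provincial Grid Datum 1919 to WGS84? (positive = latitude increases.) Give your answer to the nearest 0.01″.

sin φ = -0.218420, cos φ = 0.975855, sin λ = 0.570962, cos λ = -0.820976.
North component: ΔN = −sin φ cos λ·ΔX − sin φ sin λ·ΔY + cos φ·ΔZ = −(-0.218420)(-0.820976)(-368.9) − (-0.218420)(0.570962)(393.9) + (0.975855)(303.9) = 411.84 m.
1° of latitude spans πR/180 = 111195 m, so Δφ = 411.84 / 111195 × 3600 = 13.333″.

Δφ = 13.33″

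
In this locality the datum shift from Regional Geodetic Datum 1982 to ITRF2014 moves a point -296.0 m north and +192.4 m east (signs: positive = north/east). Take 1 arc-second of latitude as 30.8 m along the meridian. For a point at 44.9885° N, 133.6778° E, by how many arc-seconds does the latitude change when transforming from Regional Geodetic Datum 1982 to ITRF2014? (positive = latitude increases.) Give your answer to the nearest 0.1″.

1″ of latitude = 30.80 m, so Δφ = -296.0 / 30.80 = -9.610″.

Δφ = -9.6″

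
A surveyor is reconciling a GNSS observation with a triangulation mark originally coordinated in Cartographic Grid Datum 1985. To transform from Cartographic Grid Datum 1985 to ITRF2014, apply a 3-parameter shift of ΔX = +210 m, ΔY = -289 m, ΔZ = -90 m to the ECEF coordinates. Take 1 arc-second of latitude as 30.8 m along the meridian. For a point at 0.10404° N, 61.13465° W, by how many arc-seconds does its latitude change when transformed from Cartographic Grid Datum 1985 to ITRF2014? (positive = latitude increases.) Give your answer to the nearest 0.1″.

sin φ = 0.001816, cos φ = 0.999998, sin λ = -0.875757, cos λ = 0.482753.
North component: ΔN = −sin φ cos λ·ΔX − sin φ sin λ·ΔY + cos φ·ΔZ = −(0.001816)(0.482753)(210) − (0.001816)(-0.875757)(-289) + (0.999998)(-90) = -90.64 m.
1° of latitude spans 3600 × 30.80 = 110880 m, so Δφ = -90.64 / 110880 × 3600 = -2.943″.

Δφ = -2.9″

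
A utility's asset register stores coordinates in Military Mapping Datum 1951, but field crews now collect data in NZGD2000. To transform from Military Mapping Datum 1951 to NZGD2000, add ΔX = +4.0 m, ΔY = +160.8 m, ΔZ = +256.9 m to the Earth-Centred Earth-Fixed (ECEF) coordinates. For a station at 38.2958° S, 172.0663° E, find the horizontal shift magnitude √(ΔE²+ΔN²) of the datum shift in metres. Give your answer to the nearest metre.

266 m

The local east axis at (φ, λ) is (−sin λ, cos λ, 0), so ΔE = −sin(172.0663°)·4.0 + cos(172.0663°)·160.8 = -159.81 m.
The local north axis is (−sin φ cos λ, −sin φ sin λ, cos φ), giving ΔN = -2.455 + 13.755 + 201.621 = 212.92 m.
Horizontal magnitude = √(ΔE² + ΔN²) = √((-159.81)² + 212.92²) = 266.22 m.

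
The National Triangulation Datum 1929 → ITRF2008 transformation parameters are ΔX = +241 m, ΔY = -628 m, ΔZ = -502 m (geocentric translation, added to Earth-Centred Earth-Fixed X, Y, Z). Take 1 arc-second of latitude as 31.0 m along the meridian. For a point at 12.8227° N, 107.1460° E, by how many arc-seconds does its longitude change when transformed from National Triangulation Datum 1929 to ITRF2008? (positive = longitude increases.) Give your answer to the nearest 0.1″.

sin φ = 0.221935, cos φ = 0.975062, sin λ = 0.955557, cos λ = -0.294808.
East component: ΔE = −sin λ·ΔX + cos λ·ΔY = −(0.955557)(241) + (-0.294808)(-628) = -45.15 m.
1° of latitude spans 3600 × 31.00 = 111600 m; at latitude φ, 1° of longitude spans that × cos φ = 108816.9 m, so Δλ = -45.15 / 108816.9 × 3600 = -1.494″.

Δλ = -1.5″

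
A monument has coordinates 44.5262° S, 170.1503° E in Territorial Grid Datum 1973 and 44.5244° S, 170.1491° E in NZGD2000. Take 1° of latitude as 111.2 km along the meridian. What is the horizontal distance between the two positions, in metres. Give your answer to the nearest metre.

222 m

Δφ = -44.5244° − -44.5262° = +0.0018°; Δλ = 170.1491° − 170.1503° = -0.0012°.
ΔN = Δφ × 111200 = 200.2 m; ΔE = Δλ × 111200 × cos(-44.5262°) = -0.0012 × 111200 × 0.712930 = -95.1 m.
Distance = √(ΔE² + ΔN²) = √((-95.1)² + 200.2²) = 221.6 m.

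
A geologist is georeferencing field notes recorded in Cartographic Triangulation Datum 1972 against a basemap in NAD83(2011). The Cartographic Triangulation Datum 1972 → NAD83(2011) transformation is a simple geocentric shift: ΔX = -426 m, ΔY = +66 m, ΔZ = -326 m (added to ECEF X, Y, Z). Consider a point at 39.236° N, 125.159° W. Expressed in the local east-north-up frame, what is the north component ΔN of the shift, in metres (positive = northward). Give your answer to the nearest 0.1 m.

ΔN = -373.5 m

At φ = 39.236°, λ = -125.159°: sin φ = 0.632516, cos φ = 0.774547, sin λ = -0.817557, cos λ = -0.575847.
ΔN = −sin φ cos λ·ΔX − sin φ sin λ·ΔY + cos φ·ΔZ = −(0.632516)(-0.575847)(-426) − (0.632516)(-0.817557)(66) + (0.774547)(-326) = -373.54 m.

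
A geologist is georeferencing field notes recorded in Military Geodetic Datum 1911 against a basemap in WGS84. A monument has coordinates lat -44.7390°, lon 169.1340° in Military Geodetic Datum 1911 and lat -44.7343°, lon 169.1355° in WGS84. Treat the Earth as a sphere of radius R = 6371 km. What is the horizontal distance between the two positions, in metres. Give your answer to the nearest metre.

536 m

Δφ = -44.7343° − -44.7390° = +0.0047°; Δλ = 169.1355° − 169.1340° = +0.0015°.
1° along a meridian = πR/180 = 111195 m.
ΔN = Δφ × 111195 = 522.6 m; ΔE = Δλ × 111195 × cos(-44.7390°) = +0.0015 × 111195 × 0.710321 = 118.5 m.
Distance = √(ΔE² + ΔN²) = √(118.5² + 522.6²) = 535.9 m.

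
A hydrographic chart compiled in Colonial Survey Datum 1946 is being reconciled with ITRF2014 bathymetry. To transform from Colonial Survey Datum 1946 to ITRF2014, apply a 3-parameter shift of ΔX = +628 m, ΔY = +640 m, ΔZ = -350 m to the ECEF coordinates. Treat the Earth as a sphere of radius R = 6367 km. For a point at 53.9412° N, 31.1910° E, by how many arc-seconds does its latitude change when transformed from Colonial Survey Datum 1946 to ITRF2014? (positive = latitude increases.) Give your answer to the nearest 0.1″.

Δφ = -29.4″

sin φ = 0.808413, cos φ = 0.588615, sin λ = 0.517893, cos λ = 0.855446.
North component: ΔN = −sin φ cos λ·ΔX − sin φ sin λ·ΔY + cos φ·ΔZ = −(0.808413)(0.855446)(628) − (0.808413)(0.517893)(640) + (0.588615)(-350) = -908.26 m.
1° of latitude spans πR/180 = 111125 m, so Δφ = -908.26 / 111125 × 3600 = -29.424″.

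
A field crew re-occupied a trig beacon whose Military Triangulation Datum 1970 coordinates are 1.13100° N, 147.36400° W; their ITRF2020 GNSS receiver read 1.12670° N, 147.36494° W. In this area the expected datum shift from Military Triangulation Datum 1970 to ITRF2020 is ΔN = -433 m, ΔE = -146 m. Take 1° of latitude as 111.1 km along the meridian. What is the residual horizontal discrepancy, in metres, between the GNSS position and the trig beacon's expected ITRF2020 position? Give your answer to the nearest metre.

Observed coordinate differences: Δφ = -0.00430°, Δλ = -0.00094°.
Converting to metres (1° lat = 111100 m, cos φ = 0.999805): observed ΔN = -477.7 m, observed ΔE = -104.4 m.
Subtracting the expected shift leaves a residual of -477.7 − (-433) = -44.7 m north and -104.4 − (-146) = 41.6 m east.
Residual distance = √((-44.7)² + 41.6²) = 61.1 m.

61 m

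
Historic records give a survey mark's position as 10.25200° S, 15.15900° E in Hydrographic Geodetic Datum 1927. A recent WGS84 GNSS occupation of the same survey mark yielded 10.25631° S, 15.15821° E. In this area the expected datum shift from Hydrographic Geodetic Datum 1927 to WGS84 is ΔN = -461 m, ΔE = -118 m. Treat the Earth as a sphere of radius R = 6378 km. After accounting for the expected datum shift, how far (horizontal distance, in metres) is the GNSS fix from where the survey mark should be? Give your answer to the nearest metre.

Observed coordinate differences: Δφ = -0.00431°, Δλ = -0.00079°.
Converting to metres (1° lat = 111317 m, cos φ = 0.984034): observed ΔN = -479.8 m, observed ΔE = -86.5 m.
Subtracting the expected shift leaves a residual of -479.8 − (-461) = -18.8 m north and -86.5 − (-118) = 31.5 m east.
Residual distance = √((-18.8)² + 31.5²) = 36.6 m.

37 m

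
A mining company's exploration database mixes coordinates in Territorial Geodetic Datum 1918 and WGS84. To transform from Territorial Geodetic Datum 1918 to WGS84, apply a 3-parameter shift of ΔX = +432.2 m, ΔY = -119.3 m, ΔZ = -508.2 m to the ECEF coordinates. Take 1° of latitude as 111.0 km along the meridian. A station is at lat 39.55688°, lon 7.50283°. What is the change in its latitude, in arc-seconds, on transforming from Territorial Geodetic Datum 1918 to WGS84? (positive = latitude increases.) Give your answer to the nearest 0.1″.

sin φ = 0.636844, cos φ = 0.770993, sin λ = 0.130575, cos λ = 0.991438.
North component: ΔN = −sin φ cos λ·ΔX − sin φ sin λ·ΔY + cos φ·ΔZ = −(0.636844)(0.991438)(432.2) − (0.636844)(0.130575)(-119.3) + (0.770993)(-508.2) = -654.79 m.
1° of latitude spans 111000 m, so Δφ = -654.79 / 111000 × 3600 = -21.236″.

Δφ = -21.2″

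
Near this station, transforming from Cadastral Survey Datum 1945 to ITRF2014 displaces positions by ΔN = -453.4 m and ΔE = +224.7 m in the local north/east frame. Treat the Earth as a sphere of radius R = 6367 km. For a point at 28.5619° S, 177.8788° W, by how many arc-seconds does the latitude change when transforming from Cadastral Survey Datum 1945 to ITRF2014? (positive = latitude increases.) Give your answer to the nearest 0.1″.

Δφ = -14.7″

On a sphere of radius R, 1 rad of latitude = R, so Δφ = ΔN / R = -453.4 / 6367000 = -7.1211e-05 rad = -14.688″.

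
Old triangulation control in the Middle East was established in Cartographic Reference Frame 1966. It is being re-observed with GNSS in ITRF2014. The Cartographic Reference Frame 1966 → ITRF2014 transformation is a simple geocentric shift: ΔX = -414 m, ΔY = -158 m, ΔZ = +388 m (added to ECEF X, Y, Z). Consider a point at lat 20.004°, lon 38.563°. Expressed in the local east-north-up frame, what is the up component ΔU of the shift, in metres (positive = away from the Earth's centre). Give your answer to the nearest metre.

ΔU = -264 m

The local up (radial) axis is (cos φ cos λ, cos φ sin λ, sin φ), giving ΔU = -304.186 − 92.551 + 132.729 = -264.01 m.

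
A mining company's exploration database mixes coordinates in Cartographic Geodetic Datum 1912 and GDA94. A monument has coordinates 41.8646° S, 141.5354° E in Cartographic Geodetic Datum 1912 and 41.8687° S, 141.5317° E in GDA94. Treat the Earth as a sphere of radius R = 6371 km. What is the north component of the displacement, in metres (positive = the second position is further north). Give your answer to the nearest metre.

ΔN = -456 m

Δφ = -41.8687° − -41.8646° = -0.0041°; Δλ = 141.5317° − 141.5354° = -0.0037°.
1° along a meridian = πR/180 = 111195 m.
ΔN = Δφ × 111195 = -455.9 m; ΔE = Δλ × 111195 × cos(-41.8646°) = -0.0037 × 111195 × 0.744724 = -306.4 m.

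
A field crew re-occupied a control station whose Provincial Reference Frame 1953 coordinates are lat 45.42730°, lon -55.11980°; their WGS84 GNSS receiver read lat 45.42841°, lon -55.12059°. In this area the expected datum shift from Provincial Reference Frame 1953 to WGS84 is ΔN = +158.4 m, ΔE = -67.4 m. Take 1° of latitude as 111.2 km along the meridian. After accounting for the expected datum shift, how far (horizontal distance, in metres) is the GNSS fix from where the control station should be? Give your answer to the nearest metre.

Observed coordinate differences: Δφ = +0.00111°, Δλ = -0.00079°.
Converting to metres (1° lat = 111200 m, cos φ = 0.701814): observed ΔN = 123.4 m, observed ΔE = -61.7 m.
Subtracting the expected shift leaves a residual of 123.4 − (158.4) = -35.0 m north and -61.7 − (-67.4) = 5.7 m east.
Residual distance = √((-35.0)² + 5.7²) = 35.4 m.

35 m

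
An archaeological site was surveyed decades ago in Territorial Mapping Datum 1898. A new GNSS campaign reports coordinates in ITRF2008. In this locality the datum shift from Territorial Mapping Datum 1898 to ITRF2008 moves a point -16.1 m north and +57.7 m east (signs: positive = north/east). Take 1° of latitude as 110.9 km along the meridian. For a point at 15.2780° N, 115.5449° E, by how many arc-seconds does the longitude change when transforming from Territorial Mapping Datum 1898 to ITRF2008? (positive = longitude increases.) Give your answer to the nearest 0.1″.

Δλ = 1.9″

At latitude 15.2780°, cos φ = 0.964659.
1° of longitude at this latitude = 110.9 × cos φ = 106.98 km, so Δλ = 57.7 / 106980.6 = 0.0005393° = 1.942″.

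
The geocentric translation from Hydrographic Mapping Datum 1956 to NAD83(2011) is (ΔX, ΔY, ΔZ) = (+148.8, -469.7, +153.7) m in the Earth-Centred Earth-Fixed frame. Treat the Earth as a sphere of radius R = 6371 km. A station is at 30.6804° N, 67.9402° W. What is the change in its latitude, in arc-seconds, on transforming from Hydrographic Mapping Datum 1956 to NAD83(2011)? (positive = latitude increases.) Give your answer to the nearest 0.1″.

sin φ = 0.510249, cos φ = 0.860027, sin λ = -0.926792, cos λ = 0.375574.
North component: ΔN = −sin φ cos λ·ΔX − sin φ sin λ·ΔY + cos φ·ΔZ = −(0.510249)(0.375574)(148.8) − (0.510249)(-0.926792)(-469.7) + (0.860027)(153.7) = -118.45 m.
1° of latitude spans πR/180 = 111195 m, so Δφ = -118.45 / 111195 × 3600 = -3.835″.

Δφ = -3.8″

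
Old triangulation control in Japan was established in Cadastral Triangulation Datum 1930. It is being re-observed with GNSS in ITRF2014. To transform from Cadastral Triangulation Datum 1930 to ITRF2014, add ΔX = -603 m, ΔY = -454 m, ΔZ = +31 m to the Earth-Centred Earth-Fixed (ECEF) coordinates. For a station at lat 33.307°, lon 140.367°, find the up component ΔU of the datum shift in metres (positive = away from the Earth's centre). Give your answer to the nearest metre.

ΔU = 163 m

The local up (radial) axis is (cos φ cos λ, cos φ sin λ, sin φ), giving ΔU = 388.116 − 242.024 + 17.023 = 163.12 m.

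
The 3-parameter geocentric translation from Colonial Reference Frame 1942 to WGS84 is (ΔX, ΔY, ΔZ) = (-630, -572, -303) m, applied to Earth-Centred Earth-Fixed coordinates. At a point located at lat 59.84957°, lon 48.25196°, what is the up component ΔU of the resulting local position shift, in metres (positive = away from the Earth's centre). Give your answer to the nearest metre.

ΔU = -687 m

At φ = 59.84957°, λ = 48.25196°: sin φ = 0.864710, cos φ = 0.502272, sin λ = 0.746080, cos λ = 0.665856.
ΔU = cos φ cos λ·ΔX + cos φ sin λ·ΔY + sin φ·ΔZ = (0.502272)(0.665856)(-630) + (0.502272)(0.746080)(-572) + (0.864710)(-303) = -687.05 m.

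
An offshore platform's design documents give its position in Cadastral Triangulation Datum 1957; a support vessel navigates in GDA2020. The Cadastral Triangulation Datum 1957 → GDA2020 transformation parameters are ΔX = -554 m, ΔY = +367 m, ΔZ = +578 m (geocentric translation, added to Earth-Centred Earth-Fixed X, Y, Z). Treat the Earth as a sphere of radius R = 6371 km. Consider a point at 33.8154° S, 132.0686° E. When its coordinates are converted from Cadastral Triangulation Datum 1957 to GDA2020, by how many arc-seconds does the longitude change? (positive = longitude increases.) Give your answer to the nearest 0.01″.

sin φ = -0.556519, cos φ = 0.830835, sin λ = 0.742343, cos λ = -0.670020.
East component: ΔE = −sin λ·ΔX + cos λ·ΔY = −(0.742343)(-554) + (-0.670020)(367) = 165.36 m.
1° of latitude spans πR/180 = 111195 m; at latitude φ, 1° of longitude spans that × cos φ = 92384.6 m, so Δλ = 165.36 / 92384.6 × 3600 = 6.444″.

Δλ = 6.44″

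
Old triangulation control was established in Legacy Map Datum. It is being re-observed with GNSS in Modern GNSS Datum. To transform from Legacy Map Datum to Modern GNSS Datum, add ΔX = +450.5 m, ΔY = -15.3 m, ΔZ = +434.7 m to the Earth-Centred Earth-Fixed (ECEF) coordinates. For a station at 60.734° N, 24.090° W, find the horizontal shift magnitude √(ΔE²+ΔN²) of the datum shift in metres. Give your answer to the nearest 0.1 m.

227.8 m

The local east axis at (φ, λ) is (−sin λ, cos λ, 0), so ΔE = −sin(-24.090°)·450.5 + cos(-24.090°)·(-15.3) = 169.91 m.
The local north axis is (−sin φ cos λ, −sin φ sin λ, cos φ), giving ΔN = -358.770 − 5.448 + 212.510 = -151.71 m.
Horizontal magnitude = √(ΔE² + ΔN²) = √(169.91² + (-151.71)²) = 227.79 m.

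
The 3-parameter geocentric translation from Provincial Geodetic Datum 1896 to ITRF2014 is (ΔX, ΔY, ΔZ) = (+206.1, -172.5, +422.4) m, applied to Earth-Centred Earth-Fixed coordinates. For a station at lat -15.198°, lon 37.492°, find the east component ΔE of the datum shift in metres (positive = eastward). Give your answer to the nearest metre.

The local east axis at (φ, λ) is (−sin λ, cos λ, 0), so ΔE = −sin(37.492°)·206.1 + cos(37.492°)·(-172.5) = -262.31 m.

ΔE = -262 m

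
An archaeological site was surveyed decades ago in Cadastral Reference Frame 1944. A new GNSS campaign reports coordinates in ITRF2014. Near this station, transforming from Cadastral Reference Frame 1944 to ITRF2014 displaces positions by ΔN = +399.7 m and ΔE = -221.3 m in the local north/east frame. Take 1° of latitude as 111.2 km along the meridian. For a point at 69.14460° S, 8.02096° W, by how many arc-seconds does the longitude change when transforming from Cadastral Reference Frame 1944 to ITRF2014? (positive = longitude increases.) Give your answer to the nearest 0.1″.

Δλ = -20.1″

At latitude -69.14460°, cos φ = 0.356011.
1° of longitude at this latitude = 111.2 × cos φ = 39.59 km, so Δλ = -221.3 / 39588.4 = -0.0055900° = -20.124″.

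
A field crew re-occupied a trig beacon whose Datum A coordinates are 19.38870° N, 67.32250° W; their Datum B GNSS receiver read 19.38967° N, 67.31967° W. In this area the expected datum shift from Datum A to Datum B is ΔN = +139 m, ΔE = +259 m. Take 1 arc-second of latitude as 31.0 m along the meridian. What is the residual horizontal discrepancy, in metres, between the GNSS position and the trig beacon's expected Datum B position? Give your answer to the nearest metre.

50 m

Observed coordinate differences: Δφ = +0.00097°, Δλ = +0.00283°.
Converting to metres (1° lat = 111600 m, cos φ = 0.943288): observed ΔN = 108.3 m, observed ΔE = 297.9 m.
Subtracting the expected shift leaves a residual of 108.3 − (139) = -30.7 m north and 297.9 − (259) = 38.9 m east.
Residual distance = √((-30.7)² + 38.9²) = 49.6 m.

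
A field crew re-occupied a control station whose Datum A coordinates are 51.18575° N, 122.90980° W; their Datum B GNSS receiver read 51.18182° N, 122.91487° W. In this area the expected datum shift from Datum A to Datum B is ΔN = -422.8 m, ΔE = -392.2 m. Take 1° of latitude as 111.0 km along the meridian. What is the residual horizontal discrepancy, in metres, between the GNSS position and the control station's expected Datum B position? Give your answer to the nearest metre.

42 m

Observed coordinate differences: Δφ = -0.00393°, Δλ = -0.00507°.
Converting to metres (1° lat = 111000 m, cos φ = 0.626798): observed ΔN = -436.2 m, observed ΔE = -352.7 m.
Subtracting the expected shift leaves a residual of -436.2 − (-422.8) = -13.4 m north and -352.7 − (-392.2) = 39.5 m east.
Residual distance = √((-13.4)² + 39.5²) = 41.7 m.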